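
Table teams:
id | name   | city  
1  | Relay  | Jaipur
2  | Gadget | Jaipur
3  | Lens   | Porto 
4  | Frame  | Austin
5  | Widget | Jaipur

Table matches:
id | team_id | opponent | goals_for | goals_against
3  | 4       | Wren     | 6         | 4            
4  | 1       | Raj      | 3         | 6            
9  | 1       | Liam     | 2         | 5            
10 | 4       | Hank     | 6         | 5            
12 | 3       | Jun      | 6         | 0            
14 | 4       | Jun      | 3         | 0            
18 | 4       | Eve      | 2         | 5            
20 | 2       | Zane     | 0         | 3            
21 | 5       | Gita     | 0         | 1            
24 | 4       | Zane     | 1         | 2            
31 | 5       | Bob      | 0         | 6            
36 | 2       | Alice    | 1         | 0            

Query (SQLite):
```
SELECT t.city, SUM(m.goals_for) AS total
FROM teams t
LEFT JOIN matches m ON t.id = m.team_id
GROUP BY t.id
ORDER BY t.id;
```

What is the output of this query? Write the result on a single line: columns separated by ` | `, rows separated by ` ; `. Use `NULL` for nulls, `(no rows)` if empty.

LEFT JOIN keeps every teams row; unmatched ones get NULL for matches columns.
Group by teams.id and compute SUM(m.goals_for). SUM over an all-NULL group is NULL.
  1: ids {4, 9} → SUM(m.goals_for)=5
  2: ids {20, 36} → SUM(m.goals_for)=1
  3: ids {12} → SUM(m.goals_for)=6
  4: ids {3, 10, 14, 18, 24} → SUM(m.goals_for)=18
  5: ids {21, 31} → SUM(m.goals_for)=0

Jaipur | 5 ; Jaipur | 1 ; Porto | 6 ; Austin | 18 ; Jaipur | 0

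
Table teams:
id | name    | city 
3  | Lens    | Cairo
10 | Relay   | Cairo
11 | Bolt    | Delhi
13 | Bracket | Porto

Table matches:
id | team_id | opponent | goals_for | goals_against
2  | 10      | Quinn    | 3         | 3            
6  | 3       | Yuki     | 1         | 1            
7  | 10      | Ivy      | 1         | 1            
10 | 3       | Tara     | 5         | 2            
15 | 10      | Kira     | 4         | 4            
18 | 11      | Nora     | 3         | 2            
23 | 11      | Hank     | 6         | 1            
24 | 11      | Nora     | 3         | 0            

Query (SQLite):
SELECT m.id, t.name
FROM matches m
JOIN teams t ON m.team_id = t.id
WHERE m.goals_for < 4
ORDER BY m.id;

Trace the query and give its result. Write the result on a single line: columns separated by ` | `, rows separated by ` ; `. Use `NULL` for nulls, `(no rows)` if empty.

2 | Relay ; 6 | Lens ; 7 | Relay ; 18 | Bolt ; 24 | Bolt

Each matches row matches the teams row where team_id = teams.id.
Then keep rows with m.goals_for < 4.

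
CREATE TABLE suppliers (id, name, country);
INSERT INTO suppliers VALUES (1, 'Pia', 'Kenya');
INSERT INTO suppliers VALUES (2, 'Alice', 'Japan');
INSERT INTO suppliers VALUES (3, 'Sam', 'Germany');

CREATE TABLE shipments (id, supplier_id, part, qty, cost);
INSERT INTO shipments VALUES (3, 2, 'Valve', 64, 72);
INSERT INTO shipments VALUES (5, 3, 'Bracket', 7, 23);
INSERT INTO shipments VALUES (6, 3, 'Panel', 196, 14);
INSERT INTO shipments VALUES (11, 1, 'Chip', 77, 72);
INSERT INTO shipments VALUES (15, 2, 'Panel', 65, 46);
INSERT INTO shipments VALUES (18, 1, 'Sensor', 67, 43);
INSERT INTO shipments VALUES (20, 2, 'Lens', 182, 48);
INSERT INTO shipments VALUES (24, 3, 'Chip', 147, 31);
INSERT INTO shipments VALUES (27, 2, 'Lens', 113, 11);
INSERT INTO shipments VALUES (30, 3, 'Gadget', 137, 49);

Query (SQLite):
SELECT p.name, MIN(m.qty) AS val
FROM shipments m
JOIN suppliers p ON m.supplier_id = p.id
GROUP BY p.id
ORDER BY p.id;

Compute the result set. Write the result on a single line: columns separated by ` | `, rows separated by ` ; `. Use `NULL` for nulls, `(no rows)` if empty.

Join each shipments row to its suppliers via supplier_id.
Group joined rows by suppliers.id; compute MIN(m.qty) per group.
  1: ids {11, 18} → MIN(m.qty)=67
  2: ids {3, 15, 20, 27} → MIN(m.qty)=64
  3: ids {5, 6, 24, 30} → MIN(m.qty)=7

Pia | 67 ; Alice | 64 ; Sam | 7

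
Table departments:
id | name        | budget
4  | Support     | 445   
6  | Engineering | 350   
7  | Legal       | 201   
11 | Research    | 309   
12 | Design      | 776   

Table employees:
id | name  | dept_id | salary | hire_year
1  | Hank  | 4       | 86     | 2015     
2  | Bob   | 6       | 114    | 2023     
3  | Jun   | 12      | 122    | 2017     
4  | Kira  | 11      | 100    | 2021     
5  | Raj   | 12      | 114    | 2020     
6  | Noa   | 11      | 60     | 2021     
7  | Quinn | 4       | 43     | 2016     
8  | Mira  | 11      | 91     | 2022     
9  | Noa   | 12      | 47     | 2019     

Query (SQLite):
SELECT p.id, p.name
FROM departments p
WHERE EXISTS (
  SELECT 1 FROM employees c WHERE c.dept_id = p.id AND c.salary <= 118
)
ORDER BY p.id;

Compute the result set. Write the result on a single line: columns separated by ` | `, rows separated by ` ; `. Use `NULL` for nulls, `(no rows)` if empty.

4 | Support ; 6 | Engineering ; 11 | Research ; 12 | Design

For each departments row, check whether any employees with matching dept_id has salary <= 118.
Keep rows where that is true.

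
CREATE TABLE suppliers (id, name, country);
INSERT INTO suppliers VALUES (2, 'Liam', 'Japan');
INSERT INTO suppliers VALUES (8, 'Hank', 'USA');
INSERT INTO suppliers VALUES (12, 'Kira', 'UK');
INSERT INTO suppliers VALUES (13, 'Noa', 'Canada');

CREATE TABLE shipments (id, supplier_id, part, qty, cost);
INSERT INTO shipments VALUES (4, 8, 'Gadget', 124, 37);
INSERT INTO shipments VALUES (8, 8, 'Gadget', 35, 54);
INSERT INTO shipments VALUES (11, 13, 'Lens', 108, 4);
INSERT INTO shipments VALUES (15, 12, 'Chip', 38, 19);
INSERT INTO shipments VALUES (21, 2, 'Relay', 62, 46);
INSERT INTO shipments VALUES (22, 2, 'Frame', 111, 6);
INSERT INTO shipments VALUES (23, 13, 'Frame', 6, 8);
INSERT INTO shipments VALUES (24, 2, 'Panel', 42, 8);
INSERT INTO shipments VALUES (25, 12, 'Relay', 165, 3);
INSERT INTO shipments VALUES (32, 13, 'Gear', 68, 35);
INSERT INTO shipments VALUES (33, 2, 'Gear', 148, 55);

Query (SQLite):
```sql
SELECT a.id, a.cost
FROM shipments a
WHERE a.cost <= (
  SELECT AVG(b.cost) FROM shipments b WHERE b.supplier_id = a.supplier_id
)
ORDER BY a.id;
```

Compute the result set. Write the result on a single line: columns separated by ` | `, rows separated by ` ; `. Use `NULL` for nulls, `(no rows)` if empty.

4 | 37 ; 11 | 4 ; 22 | 6 ; 23 | 8 ; 24 | 8 ; 25 | 3

For each shipments row a, compute AVG(cost) over rows sharing a.supplier_id.
Keep row a if a.cost <= that per-group AVG.
  supplier_id=2: AVG(cost) = 28.75
  supplier_id=8: AVG(cost) = 45.5
  supplier_id=12: AVG(cost) = 11.0
  supplier_id=13: AVG(cost) = 15.666667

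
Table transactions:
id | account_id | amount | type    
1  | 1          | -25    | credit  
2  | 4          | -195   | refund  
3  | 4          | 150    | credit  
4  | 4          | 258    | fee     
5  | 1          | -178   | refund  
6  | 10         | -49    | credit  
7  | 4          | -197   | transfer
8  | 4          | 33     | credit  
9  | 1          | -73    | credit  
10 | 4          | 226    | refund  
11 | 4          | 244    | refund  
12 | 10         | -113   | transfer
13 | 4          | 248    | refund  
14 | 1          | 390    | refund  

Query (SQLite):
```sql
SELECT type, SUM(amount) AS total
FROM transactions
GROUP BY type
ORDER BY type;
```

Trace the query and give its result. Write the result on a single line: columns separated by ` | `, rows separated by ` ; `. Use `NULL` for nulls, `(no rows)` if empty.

credit | 36 ; fee | 258 ; refund | 735 ; transfer | -310

Partition transactions by type; compute SUM(amount) within each group.
  credit: ids {1, 3, 6, 8, 9} → SUM(amount)=36
  fee: ids {4} → SUM(amount)=258
  refund: ids {2, 5, 10, 11, 13, 14} → SUM(amount)=735
  transfer: ids {7, 12} → SUM(amount)=-310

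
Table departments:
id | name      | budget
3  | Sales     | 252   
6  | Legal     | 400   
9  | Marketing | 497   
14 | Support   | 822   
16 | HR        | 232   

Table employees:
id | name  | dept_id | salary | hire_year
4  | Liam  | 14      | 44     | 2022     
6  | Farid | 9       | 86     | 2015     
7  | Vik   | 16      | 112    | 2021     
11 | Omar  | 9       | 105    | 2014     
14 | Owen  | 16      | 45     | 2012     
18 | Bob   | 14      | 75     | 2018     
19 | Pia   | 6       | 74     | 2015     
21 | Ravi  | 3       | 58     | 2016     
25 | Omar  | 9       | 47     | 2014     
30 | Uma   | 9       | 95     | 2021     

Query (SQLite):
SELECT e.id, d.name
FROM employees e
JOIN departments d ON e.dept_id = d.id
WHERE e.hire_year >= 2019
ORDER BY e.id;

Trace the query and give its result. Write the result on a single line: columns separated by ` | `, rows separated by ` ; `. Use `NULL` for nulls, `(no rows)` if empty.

Each employees row matches the departments row where dept_id = departments.id.
Then keep rows with e.hire_year >= 2019.

4 | Support ; 7 | HR ; 30 | Marketing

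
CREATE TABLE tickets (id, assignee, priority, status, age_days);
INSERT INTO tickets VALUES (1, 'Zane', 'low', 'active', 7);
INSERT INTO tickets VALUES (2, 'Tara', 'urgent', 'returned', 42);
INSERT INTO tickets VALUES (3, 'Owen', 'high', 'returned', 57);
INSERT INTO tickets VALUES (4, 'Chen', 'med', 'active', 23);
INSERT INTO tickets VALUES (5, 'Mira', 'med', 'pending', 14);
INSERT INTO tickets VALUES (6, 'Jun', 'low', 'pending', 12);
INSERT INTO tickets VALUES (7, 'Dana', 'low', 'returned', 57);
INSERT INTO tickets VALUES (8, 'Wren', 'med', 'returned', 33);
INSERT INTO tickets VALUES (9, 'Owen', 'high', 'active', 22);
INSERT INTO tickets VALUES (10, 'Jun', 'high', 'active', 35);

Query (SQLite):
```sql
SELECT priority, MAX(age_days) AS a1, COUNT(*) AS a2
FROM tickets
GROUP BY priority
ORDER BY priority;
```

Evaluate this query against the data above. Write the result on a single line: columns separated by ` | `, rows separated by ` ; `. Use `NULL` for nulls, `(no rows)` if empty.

high | 57 | 3 ; low | 57 | 3 ; med | 33 | 3 ; urgent | 42 | 1

Group tickets by priority.
Per group compute: MAX(age_days), COUNT(*).
  high: ids {3, 9, 10} → MAX(age_days)=57, COUNT(*)=3
  low: ids {1, 6, 7} → MAX(age_days)=57, COUNT(*)=3
  med: ids {4, 5, 8} → MAX(age_days)=33, COUNT(*)=3
  urgent: ids {2} → MAX(age_days)=42, COUNT(*)=1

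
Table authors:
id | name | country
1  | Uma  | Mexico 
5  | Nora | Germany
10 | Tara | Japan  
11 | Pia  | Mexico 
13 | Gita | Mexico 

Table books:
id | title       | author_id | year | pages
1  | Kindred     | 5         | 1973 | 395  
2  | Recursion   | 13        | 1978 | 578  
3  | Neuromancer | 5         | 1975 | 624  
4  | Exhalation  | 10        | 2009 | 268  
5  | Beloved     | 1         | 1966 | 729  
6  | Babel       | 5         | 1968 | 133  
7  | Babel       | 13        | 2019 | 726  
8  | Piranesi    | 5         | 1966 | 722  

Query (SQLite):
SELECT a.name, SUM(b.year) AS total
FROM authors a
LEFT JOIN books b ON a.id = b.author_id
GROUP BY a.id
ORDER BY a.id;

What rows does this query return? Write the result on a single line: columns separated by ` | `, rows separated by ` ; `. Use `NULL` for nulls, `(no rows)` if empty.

Uma | 1966 ; Nora | 7882 ; Tara | 2009 ; Pia | NULL ; Gita | 3997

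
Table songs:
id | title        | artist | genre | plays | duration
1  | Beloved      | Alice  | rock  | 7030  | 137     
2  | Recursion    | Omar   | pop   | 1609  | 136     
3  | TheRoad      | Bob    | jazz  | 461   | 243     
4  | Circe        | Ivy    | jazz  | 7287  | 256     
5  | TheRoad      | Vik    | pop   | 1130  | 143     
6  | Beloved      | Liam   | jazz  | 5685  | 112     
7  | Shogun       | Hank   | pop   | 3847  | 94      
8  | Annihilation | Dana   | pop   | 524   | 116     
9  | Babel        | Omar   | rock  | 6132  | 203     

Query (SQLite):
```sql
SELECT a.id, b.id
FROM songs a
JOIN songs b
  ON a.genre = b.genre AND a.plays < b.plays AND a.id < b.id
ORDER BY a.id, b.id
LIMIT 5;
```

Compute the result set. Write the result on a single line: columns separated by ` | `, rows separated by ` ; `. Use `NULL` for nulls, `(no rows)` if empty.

Pairs (a,b) with same genre, a.plays < b.plays, a.id < b.id.
genre groups: jazz:{3,4,6} pop:{2,5,7,8} rock:{1,9}
Ordered by (a.id, b.id); first 5.

2 | 7 ; 3 | 4 ; 3 | 6 ; 5 | 7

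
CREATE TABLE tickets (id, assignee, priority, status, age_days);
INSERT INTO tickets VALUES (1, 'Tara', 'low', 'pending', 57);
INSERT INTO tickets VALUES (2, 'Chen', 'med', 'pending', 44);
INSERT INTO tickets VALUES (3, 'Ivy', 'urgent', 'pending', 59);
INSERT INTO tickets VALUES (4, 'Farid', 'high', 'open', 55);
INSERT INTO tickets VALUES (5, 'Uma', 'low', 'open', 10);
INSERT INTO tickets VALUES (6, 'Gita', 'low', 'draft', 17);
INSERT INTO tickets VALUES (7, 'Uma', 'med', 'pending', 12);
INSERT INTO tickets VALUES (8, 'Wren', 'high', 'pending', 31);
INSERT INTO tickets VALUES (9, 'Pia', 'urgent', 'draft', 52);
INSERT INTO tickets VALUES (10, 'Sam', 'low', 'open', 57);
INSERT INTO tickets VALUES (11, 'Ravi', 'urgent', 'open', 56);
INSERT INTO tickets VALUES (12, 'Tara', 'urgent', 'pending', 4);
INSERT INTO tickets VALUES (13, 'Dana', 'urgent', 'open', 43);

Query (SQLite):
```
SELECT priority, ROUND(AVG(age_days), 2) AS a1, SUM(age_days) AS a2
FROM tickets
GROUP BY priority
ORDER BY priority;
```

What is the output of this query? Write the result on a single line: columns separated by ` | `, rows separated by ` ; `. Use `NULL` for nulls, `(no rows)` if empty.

high | 43 | 86 ; low | 35.25 | 141 ; med | 28 | 56 ; urgent | 42.8 | 214

Group tickets by priority.
Per group compute: ROUND(AVG(age_days), 2), SUM(age_days).
  high: ids {4, 8} → ROUND(AVG(age_days), 2)=43, SUM(age_days)=86
  low: ids {1, 5, 6, 10} → ROUND(AVG(age_days), 2)=35.25, SUM(age_days)=141
  med: ids {2, 7} → ROUND(AVG(age_days), 2)=28, SUM(age_days)=56
  urgent: ids {3, 9, 11, 12, 13} → ROUND(AVG(age_days), 2)=42.8, SUM(age_days)=214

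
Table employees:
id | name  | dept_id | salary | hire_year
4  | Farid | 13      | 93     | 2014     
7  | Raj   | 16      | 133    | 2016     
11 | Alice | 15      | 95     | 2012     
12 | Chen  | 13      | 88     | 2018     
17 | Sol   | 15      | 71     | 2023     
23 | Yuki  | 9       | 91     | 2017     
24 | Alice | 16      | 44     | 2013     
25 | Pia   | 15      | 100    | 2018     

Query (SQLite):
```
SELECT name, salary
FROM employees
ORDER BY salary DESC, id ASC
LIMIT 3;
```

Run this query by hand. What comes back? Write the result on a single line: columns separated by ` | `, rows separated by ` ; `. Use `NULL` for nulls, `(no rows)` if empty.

Sort by salary desc, tiebreak id asc: (133, id=7), (100, id=25), (95, id=11), (93, id=4), (91, id=23), (88, id=12) …. Take first 3.

Raj | 133 ; Pia | 100 ; Alice | 95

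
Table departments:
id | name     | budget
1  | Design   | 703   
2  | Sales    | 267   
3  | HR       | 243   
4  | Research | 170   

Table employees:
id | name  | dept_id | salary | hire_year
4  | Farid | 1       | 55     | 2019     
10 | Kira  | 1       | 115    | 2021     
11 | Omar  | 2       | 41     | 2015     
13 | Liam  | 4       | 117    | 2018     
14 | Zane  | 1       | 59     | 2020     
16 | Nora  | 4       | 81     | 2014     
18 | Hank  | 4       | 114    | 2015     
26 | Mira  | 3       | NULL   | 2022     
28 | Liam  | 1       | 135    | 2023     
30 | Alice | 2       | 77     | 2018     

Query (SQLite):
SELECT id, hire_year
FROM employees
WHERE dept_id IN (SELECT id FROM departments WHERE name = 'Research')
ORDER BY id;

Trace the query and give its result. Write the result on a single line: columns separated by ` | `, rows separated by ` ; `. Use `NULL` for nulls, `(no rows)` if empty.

Inner query: departments.id where name = 'Research'.
Outer: keep employees rows whose dept_id is in that set.
Inner query → {4}

13 | 2018 ; 16 | 2014 ; 18 | 2015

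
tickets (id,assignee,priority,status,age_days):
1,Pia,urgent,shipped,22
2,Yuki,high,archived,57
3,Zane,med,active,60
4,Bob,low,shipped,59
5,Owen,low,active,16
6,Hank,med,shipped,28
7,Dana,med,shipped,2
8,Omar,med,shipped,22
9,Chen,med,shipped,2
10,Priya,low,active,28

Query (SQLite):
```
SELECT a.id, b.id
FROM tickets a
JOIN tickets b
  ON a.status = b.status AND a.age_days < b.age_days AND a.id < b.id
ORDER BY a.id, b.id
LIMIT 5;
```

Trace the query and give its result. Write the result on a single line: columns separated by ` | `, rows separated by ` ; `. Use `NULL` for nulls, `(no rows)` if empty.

1 | 4 ; 1 | 6 ; 5 | 10 ; 7 | 8

Pairs (a,b) with same status, a.age_days < b.age_days, a.id < b.id.
status groups: active:{3,5,10} archived:{2} shipped:{1,4,6,7,8,9}
Ordered by (a.id, b.id); first 5.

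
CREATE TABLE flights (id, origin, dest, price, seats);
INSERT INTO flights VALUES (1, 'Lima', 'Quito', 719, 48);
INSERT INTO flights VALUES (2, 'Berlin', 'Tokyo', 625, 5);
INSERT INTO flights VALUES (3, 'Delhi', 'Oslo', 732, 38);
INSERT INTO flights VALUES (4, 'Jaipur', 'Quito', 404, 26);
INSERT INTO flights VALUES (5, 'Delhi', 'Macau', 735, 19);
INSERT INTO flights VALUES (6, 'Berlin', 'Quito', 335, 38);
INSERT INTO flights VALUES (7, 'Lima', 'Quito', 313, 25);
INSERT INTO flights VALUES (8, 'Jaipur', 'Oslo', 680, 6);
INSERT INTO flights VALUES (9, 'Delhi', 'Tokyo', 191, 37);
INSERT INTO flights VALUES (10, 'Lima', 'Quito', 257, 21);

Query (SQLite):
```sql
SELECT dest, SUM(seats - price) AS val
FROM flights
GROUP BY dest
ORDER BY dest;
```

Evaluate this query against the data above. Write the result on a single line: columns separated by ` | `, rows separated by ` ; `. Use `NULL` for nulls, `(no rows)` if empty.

Macau | -716 ; Oslo | -1368 ; Quito | -1870 ; Tokyo | -774

For each row compute seats - price.
Group by dest; take SUM of the expression per group.
  Macau: ids {5} → SUM(seats - price)=-716
  Oslo: ids {3, 8} → SUM(seats - price)=-1368
  Quito: ids {1, 4, 6, 7, 10} → SUM(seats - price)=-1870
  Tokyo: ids {2, 9} → SUM(seats - price)=-774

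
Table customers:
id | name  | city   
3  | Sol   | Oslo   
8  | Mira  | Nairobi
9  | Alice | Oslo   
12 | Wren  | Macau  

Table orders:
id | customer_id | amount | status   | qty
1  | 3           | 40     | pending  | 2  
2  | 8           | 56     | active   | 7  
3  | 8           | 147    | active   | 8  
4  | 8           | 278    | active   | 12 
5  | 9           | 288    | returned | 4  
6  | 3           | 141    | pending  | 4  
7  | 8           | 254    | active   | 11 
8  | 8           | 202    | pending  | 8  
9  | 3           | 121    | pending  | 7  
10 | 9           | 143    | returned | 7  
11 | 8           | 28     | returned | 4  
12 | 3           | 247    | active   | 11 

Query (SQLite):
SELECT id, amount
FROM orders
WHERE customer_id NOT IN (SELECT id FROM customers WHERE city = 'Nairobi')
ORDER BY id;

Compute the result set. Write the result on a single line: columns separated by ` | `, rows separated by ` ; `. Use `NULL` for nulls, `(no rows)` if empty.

1 | 40 ; 5 | 288 ; 6 | 141 ; 9 | 121 ; 10 | 143 ; 12 | 247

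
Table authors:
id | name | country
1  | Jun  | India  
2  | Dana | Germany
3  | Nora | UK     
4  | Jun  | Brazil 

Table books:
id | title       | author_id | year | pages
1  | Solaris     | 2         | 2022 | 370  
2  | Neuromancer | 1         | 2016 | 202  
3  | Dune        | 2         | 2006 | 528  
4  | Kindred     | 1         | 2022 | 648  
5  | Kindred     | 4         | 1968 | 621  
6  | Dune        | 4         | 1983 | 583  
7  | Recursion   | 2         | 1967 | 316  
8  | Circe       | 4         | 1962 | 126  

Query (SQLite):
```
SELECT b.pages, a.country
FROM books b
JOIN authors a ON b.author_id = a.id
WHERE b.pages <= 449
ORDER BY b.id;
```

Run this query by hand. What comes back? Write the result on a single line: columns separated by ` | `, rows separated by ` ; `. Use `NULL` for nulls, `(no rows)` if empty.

Each books row matches the authors row where author_id = authors.id.
Then keep rows with b.pages <= 449.

370 | Germany ; 202 | India ; 316 | Germany ; 126 | Brazil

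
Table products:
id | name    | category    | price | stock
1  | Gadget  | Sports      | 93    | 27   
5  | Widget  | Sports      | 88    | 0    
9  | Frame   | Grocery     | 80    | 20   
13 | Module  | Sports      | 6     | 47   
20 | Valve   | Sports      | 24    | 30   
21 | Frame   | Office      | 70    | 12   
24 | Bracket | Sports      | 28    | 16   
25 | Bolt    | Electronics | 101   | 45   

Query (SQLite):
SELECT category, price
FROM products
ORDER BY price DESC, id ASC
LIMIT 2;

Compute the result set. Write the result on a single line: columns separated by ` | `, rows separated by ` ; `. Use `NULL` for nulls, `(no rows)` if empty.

Electronics | 101 ; Sports | 93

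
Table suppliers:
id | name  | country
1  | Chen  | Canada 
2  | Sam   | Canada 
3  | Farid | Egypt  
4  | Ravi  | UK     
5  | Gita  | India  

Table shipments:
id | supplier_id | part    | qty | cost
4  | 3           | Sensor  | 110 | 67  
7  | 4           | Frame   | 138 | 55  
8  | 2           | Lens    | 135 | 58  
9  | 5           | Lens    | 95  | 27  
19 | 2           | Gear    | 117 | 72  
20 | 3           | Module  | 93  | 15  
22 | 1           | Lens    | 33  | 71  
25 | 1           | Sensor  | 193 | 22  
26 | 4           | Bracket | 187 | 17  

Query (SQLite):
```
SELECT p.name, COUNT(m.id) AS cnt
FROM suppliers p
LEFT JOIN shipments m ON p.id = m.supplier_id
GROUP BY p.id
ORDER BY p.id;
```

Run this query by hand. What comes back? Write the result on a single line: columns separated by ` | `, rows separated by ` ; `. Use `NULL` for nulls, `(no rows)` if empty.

LEFT JOIN keeps every suppliers row; unmatched ones get NULL for shipments columns.
Group by suppliers.id and compute COUNT(m.id). COUNT(col) of an all-NULL group is 0.
  1: ids {22, 25} → COUNT(m.id)=2
  2: ids {8, 19} → COUNT(m.id)=2
  3: ids {4, 20} → COUNT(m.id)=2
  4: ids {7, 26} → COUNT(m.id)=2
  5: ids {9} → COUNT(m.id)=1

Chen | 2 ; Sam | 2 ; Farid | 2 ; Ravi | 2 ; Gita | 1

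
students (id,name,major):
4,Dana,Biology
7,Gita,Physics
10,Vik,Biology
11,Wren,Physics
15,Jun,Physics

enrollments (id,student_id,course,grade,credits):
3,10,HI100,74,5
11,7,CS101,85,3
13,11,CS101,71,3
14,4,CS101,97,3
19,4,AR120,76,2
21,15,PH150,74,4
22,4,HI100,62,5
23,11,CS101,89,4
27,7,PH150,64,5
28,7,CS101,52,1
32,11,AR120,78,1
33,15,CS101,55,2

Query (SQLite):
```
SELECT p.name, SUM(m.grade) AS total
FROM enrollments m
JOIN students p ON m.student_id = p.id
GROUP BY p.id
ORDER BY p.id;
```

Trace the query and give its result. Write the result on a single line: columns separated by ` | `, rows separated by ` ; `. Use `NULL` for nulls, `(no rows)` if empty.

Join each enrollments row to its students via student_id.
Group joined rows by students.id; compute SUM(m.grade) per group.
  4: ids {14, 19, 22} → SUM(m.grade)=235
  7: ids {11, 27, 28} → SUM(m.grade)=201
  10: ids {3} → SUM(m.grade)=74
  11: ids {13, 23, 32} → SUM(m.grade)=238
  15: ids {21, 33} → SUM(m.grade)=129

Dana | 235 ; Gita | 201 ; Vik | 74 ; Wren | 238 ; Jun | 129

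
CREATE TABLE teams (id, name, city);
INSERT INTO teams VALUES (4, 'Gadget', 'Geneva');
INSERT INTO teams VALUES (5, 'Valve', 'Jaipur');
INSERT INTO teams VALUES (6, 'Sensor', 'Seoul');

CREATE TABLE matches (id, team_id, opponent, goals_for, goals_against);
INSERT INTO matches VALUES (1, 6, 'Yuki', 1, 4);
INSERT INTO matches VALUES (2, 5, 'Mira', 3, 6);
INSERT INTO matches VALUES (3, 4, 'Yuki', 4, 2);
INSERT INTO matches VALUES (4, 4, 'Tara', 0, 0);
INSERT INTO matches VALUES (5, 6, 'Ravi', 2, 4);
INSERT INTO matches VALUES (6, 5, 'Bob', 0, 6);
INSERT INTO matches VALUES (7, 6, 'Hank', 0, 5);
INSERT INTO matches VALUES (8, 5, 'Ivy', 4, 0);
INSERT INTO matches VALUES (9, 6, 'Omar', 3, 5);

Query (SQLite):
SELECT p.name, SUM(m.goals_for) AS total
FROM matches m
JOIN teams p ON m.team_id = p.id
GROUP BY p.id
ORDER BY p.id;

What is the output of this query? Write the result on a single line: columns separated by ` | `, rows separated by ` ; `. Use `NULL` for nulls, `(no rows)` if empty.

Join each matches row to its teams via team_id.
Group joined rows by teams.id; compute SUM(m.goals_for) per group.
  4: ids {3, 4} → SUM(m.goals_for)=4
  5: ids {2, 6, 8} → SUM(m.goals_for)=7
  6: ids {1, 5, 7, 9} → SUM(m.goals_for)=6

Gadget | 4 ; Valve | 7 ; Sensor | 6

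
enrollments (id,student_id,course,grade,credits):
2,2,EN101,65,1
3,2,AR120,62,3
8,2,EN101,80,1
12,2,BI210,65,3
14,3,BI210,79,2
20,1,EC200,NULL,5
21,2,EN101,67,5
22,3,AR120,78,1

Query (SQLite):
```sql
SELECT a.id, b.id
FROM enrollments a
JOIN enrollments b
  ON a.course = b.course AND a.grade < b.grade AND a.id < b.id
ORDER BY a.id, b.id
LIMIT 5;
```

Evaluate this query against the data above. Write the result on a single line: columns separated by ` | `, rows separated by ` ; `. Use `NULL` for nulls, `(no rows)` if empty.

Pairs (a,b) with same course, a.grade < b.grade, a.id < b.id.
course groups: AR120:{3,22} BI210:{12,14} EC200:{20} EN101:{2,8,21}
Ordered by (a.id, b.id); first 5.

2 | 8 ; 2 | 21 ; 3 | 22 ; 12 | 14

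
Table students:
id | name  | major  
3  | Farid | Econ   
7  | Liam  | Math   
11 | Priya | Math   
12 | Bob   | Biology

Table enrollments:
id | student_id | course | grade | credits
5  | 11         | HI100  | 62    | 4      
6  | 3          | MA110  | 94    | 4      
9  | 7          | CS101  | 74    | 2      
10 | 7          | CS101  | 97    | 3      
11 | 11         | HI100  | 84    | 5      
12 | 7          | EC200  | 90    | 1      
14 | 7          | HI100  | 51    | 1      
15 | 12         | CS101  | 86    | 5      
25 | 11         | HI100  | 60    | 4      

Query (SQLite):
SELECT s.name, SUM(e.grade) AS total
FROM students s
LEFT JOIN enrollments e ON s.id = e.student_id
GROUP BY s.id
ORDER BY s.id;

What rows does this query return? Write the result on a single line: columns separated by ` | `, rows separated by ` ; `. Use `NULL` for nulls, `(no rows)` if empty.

Farid | 94 ; Liam | 312 ; Priya | 206 ; Bob | 86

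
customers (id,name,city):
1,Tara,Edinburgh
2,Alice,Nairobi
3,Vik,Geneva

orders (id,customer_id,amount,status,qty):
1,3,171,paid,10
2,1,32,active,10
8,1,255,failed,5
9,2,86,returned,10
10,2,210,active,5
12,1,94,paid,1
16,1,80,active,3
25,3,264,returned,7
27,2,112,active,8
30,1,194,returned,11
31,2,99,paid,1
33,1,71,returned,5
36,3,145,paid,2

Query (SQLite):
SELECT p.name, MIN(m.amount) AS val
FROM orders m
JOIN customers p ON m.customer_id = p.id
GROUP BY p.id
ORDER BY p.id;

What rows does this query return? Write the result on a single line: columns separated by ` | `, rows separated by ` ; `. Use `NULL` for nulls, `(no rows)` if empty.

Join each orders row to its customers via customer_id.
Group joined rows by customers.id; compute MIN(m.amount) per group.
  1: ids {2, 8, 12, 16, 30, 33} → MIN(m.amount)=32
  2: ids {9, 10, 27, 31} → MIN(m.amount)=86
  3: ids {1, 25, 36} → MIN(m.amount)=145

Tara | 32 ; Alice | 86 ; Vik | 145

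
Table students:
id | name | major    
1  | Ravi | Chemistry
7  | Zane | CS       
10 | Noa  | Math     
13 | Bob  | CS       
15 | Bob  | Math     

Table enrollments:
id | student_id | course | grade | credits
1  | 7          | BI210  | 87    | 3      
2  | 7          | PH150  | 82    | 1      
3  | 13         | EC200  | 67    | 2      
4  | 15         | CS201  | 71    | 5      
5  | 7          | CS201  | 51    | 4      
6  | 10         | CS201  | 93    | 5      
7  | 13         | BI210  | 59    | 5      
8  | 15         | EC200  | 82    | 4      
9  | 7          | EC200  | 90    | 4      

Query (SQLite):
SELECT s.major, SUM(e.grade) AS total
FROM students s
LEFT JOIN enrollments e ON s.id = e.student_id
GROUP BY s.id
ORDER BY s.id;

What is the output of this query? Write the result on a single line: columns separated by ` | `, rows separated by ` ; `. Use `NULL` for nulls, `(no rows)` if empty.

LEFT JOIN keeps every students row; unmatched ones get NULL for enrollments columns.
Group by students.id and compute SUM(e.grade). SUM over an all-NULL group is NULL.
  1: ids {—} → SUM(e.grade)=NULL
  7: ids {1, 2, 5, 9} → SUM(e.grade)=310
  10: ids {6} → SUM(e.grade)=93
  13: ids {3, 7} → SUM(e.grade)=126
  15: ids {4, 8} → SUM(e.grade)=153

Chemistry | NULL ; CS | 310 ; Math | 93 ; CS | 126 ; Math | 153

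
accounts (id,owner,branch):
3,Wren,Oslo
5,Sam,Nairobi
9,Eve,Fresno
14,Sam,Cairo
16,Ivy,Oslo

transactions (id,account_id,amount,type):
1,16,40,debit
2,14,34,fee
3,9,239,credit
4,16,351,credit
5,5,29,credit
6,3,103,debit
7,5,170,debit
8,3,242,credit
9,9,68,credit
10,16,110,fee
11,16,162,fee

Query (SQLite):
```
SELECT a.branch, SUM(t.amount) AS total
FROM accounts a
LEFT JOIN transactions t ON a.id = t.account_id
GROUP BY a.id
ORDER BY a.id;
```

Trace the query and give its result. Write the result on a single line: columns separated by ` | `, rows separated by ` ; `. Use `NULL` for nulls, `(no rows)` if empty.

Oslo | 345 ; Nairobi | 199 ; Fresno | 307 ; Cairo | 34 ; Oslo | 663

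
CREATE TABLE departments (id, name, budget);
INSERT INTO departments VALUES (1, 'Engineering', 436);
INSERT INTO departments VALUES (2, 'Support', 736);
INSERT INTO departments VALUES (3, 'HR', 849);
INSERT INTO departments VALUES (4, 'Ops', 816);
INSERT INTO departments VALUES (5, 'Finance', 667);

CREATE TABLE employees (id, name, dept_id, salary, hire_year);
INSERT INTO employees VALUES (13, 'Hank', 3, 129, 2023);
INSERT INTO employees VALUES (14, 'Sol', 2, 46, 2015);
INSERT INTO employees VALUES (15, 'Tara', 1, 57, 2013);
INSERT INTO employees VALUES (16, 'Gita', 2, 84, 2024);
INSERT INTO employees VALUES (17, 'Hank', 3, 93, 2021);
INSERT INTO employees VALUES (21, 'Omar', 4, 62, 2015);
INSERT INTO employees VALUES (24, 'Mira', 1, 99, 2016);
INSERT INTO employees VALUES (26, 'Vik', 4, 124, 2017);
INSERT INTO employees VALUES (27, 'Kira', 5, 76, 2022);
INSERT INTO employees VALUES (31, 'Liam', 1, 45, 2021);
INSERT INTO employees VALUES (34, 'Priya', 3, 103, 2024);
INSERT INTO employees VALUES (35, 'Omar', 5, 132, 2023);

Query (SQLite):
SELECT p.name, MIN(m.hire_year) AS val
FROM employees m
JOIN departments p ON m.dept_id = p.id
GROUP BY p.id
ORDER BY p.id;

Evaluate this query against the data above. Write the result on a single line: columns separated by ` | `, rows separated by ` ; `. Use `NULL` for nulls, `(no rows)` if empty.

Engineering | 2013 ; Support | 2015 ; HR | 2021 ; Ops | 2015 ; Finance | 2022

Join each employees row to its departments via dept_id.
Group joined rows by departments.id; compute MIN(m.hire_year) per group.
  1: ids {15, 24, 31} → MIN(m.hire_year)=2013
  2: ids {14, 16} → MIN(m.hire_year)=2015
  3: ids {13, 17, 34} → MIN(m.hire_year)=2021
  4: ids {21, 26} → MIN(m.hire_year)=2015
  5: ids {27, 35} → MIN(m.hire_year)=2022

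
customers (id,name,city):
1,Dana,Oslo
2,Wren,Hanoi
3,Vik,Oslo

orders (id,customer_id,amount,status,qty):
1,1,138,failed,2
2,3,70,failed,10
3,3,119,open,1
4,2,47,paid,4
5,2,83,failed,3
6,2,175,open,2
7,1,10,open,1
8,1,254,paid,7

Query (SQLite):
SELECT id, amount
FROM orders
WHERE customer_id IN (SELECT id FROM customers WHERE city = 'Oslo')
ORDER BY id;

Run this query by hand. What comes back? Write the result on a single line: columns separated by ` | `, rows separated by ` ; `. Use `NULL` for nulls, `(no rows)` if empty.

Inner query: customers.id where city = 'Oslo'.
Outer: keep orders rows whose customer_id is in that set.
Inner query → {1, 3}

1 | 138 ; 2 | 70 ; 3 | 119 ; 7 | 10 ; 8 | 254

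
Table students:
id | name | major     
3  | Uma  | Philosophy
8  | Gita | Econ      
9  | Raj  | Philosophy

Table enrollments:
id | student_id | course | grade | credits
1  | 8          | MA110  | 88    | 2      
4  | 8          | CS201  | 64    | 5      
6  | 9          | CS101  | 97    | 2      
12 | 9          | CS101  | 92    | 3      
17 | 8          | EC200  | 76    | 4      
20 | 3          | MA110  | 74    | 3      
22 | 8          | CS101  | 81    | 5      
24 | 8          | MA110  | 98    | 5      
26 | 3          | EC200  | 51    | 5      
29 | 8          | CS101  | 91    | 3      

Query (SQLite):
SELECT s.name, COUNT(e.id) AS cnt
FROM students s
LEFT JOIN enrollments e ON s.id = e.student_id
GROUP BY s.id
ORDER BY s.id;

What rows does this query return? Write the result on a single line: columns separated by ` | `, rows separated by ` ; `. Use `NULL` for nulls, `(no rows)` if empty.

LEFT JOIN keeps every students row; unmatched ones get NULL for enrollments columns.
Group by students.id and compute COUNT(e.id). COUNT(col) of an all-NULL group is 0.
  3: ids {20, 26} → COUNT(e.id)=2
  8: ids {1, 4, 17, 22, 24, 29} → COUNT(e.id)=6
  9: ids {6, 12} → COUNT(e.id)=2

Uma | 2 ; Gita | 6 ; Raj | 2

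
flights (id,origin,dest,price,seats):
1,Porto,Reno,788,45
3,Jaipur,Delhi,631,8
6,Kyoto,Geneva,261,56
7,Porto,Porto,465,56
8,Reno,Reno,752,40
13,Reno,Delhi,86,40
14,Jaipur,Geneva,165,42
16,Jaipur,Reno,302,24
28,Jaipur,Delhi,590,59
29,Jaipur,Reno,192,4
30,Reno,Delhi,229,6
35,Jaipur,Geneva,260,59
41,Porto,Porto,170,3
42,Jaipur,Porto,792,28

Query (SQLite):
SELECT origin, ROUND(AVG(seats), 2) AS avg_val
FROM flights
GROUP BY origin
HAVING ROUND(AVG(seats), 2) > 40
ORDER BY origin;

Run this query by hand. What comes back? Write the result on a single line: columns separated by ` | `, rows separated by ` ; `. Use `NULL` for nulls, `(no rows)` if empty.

Kyoto | 56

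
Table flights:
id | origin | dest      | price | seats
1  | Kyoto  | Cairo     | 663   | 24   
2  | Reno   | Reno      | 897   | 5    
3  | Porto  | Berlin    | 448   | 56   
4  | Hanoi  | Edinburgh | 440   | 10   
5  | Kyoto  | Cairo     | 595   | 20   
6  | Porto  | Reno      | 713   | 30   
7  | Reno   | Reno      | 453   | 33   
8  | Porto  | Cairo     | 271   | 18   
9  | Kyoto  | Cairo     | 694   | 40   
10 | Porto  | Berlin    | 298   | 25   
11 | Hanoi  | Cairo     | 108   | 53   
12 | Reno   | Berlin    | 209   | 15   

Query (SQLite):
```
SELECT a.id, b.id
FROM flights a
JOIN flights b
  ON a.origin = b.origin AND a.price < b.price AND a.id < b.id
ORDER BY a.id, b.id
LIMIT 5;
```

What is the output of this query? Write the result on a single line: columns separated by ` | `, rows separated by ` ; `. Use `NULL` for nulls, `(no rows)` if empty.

1 | 9 ; 3 | 6 ; 5 | 9 ; 8 | 10

Pairs (a,b) with same origin, a.price < b.price, a.id < b.id.
origin groups: Hanoi:{4,11} Kyoto:{1,5,9} Porto:{3,6,8,10} Reno:{2,7,12}
Ordered by (a.id, b.id); first 5.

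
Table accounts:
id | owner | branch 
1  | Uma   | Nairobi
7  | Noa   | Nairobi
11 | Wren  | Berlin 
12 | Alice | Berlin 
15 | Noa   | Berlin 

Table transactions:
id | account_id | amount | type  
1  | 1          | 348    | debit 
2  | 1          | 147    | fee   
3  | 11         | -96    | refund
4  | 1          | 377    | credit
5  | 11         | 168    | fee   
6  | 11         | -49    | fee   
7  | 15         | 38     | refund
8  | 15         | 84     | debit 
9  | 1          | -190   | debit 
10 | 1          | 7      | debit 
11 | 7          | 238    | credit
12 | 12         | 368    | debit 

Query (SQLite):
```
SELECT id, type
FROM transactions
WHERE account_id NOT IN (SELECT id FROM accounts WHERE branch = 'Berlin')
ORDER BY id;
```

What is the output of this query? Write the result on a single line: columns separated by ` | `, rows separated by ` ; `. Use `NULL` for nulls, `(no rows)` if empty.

Inner query: accounts.id where branch = 'Berlin'.
Outer: keep transactions rows whose account_id is not in that set.
Inner query → {11, 12, 15}

1 | debit ; 2 | fee ; 4 | credit ; 9 | debit ; 10 | debit ; 11 | credit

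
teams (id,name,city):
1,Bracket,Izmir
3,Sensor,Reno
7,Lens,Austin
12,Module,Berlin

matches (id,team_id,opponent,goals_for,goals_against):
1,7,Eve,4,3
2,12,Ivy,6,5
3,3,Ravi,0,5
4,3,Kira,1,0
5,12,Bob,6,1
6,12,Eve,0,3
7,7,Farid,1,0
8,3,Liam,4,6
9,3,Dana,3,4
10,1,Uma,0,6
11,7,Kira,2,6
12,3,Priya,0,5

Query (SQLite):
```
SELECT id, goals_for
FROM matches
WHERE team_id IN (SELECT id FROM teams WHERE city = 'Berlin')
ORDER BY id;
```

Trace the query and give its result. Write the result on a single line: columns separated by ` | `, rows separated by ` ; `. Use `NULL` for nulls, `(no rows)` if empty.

Inner query: teams.id where city = 'Berlin'.
Outer: keep matches rows whose team_id is in that set.
Inner query → {12}

2 | 6 ; 5 | 6 ; 6 | 0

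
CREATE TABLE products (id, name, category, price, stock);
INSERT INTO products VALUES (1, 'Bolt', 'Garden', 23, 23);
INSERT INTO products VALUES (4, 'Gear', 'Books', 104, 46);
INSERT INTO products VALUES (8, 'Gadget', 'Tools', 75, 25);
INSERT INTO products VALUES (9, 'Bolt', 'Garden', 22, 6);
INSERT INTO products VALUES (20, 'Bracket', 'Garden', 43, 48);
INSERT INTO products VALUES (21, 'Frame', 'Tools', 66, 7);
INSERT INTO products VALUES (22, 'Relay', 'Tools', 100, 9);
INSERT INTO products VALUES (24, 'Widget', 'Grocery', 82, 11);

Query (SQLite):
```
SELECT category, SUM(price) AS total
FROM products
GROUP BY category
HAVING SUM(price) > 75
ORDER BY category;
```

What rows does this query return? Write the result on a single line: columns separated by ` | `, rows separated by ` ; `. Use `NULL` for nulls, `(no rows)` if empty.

Books | 104 ; Garden | 88 ; Grocery | 82 ; Tools | 241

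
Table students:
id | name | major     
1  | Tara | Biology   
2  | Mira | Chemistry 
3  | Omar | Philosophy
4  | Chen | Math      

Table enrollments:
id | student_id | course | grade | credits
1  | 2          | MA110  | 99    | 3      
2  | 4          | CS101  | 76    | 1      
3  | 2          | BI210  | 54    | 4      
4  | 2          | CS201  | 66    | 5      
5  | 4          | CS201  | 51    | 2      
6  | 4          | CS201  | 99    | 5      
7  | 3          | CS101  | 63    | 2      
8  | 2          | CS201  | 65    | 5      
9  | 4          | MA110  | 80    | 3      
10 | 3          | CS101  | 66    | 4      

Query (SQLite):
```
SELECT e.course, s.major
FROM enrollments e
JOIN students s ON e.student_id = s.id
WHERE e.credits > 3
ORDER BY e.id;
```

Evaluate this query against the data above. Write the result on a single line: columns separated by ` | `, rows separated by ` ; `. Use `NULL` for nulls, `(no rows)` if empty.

BI210 | Chemistry ; CS201 | Chemistry ; CS201 | Math ; CS201 | Chemistry ; CS101 | Philosophy

Each enrollments row matches the students row where student_id = students.id.
Then keep rows with e.credits > 3.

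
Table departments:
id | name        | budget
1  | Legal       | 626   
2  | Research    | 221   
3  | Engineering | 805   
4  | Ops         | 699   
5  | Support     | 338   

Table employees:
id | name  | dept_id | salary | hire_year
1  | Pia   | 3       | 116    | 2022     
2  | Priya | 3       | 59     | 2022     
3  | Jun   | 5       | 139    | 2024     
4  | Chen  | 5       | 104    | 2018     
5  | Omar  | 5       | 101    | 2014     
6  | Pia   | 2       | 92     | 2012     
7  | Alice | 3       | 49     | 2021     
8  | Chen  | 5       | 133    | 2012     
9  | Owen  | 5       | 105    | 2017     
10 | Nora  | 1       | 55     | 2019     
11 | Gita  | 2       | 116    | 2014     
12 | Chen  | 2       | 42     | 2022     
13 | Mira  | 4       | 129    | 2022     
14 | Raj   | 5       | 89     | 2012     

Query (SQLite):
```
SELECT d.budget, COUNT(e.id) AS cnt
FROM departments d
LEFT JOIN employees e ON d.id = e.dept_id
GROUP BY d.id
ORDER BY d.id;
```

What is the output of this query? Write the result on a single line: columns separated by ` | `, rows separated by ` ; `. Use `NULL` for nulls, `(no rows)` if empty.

626 | 1 ; 221 | 3 ; 805 | 3 ; 699 | 1 ; 338 | 6

LEFT JOIN keeps every departments row; unmatched ones get NULL for employees columns.
Group by departments.id and compute COUNT(e.id). COUNT(col) of an all-NULL group is 0.
  1: ids {10} → COUNT(e.id)=1
  2: ids {6, 11, 12} → COUNT(e.id)=3
  3: ids {1, 2, 7} → COUNT(e.id)=3
  4: ids {13} → COUNT(e.id)=1
  5: ids {3, 4, 5, 8, 9, 14} → COUNT(e.id)=6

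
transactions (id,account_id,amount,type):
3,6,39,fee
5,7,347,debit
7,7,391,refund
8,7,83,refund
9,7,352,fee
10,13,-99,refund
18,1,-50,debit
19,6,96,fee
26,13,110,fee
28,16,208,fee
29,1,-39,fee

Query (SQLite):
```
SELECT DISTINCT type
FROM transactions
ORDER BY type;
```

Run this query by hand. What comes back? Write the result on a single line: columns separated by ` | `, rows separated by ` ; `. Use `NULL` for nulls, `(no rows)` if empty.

Collect distinct type values from transactions.

debit ; fee ; refund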